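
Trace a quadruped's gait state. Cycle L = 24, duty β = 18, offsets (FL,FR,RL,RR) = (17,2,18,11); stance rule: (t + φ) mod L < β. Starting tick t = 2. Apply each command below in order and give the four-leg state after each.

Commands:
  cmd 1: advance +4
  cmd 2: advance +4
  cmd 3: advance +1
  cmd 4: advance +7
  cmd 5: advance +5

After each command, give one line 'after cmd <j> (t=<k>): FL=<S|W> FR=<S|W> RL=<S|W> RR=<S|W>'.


start t=2: FL=W FR=S RL=W RR=S
cmd 1: advance +4 → t=6, phase=(23,8,0,17) → FL=W FR=S RL=S RR=S
cmd 2: advance +4 → t=10, phase=(3,12,4,21) → FL=S FR=S RL=S RR=W
cmd 3: advance +1 → t=11, phase=(4,13,5,22) → FL=S FR=S RL=S RR=W
cmd 4: advance +7 → t=18, phase=(11,20,12,5) → FL=S FR=W RL=S RR=S
cmd 5: advance +5 → t=23, phase=(16,1,17,10) → FL=S FR=S RL=S RR=S

after cmd 1 (t=6): FL=W FR=S RL=S RR=S
after cmd 2 (t=10): FL=S FR=S RL=S RR=W
after cmd 3 (t=11): FL=S FR=S RL=S RR=W
after cmd 4 (t=18): FL=S FR=W RL=S RR=S
after cmd 5 (t=23): FL=S FR=S RL=S RR=S


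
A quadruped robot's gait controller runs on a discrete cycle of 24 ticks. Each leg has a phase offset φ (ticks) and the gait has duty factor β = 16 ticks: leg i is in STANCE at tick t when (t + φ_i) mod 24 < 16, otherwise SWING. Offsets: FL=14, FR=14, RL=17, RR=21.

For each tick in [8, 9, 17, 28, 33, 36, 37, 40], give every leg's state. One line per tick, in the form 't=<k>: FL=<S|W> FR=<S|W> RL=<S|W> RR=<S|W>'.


t=8: FL=W FR=W RL=S RR=S
t=9: FL=W FR=W RL=S RR=S
t=17: FL=S FR=S RL=S RR=S
t=28: FL=W FR=W RL=W RR=S
t=33: FL=W FR=W RL=S RR=S
t=36: FL=S FR=S RL=S RR=S
t=37: FL=S FR=S RL=S RR=S
t=40: FL=S FR=S RL=S RR=S

t=8: phase=(22,22,1,5) vs β=16 → FL=W FR=W RL=S RR=S
t=9: phase=(23,23,2,6) vs β=16 → FL=W FR=W RL=S RR=S
t=17: phase=(7,7,10,14) vs β=16 → FL=S FR=S RL=S RR=S
t=28: phase=(18,18,21,1) vs β=16 → FL=W FR=W RL=W RR=S
t=33: phase=(23,23,2,6) vs β=16 → FL=W FR=W RL=S RR=S
t=36: phase=(2,2,5,9) vs β=16 → FL=S FR=S RL=S RR=S
t=37: phase=(3,3,6,10) vs β=16 → FL=S FR=S RL=S RR=S
t=40: phase=(6,6,9,13) vs β=16 → FL=S FR=S RL=S RR=S


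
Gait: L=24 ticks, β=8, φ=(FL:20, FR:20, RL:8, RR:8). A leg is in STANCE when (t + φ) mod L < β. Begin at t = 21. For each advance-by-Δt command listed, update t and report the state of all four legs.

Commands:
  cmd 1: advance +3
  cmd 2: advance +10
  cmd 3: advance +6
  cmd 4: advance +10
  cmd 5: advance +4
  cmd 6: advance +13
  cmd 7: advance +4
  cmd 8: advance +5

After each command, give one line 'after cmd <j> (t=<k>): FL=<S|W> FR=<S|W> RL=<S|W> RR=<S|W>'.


start t=21: FL=W FR=W RL=S RR=S
cmd 1: advance +3 → t=24, phase=(20,20,8,8) → FL=W FR=W RL=W RR=W
cmd 2: advance +10 → t=34, phase=(6,6,18,18) → FL=S FR=S RL=W RR=W
cmd 3: advance +6 → t=40, phase=(12,12,0,0) → FL=W FR=W RL=S RR=S
cmd 4: advance +10 → t=50, phase=(22,22,10,10) → FL=W FR=W RL=W RR=W
cmd 5: advance +4 → t=54, phase=(2,2,14,14) → FL=S FR=S RL=W RR=W
cmd 6: advance +13 → t=67, phase=(15,15,3,3) → FL=W FR=W RL=S RR=S
cmd 7: advance +4 → t=71, phase=(19,19,7,7) → FL=W FR=W RL=S RR=S
cmd 8: advance +5 → t=76, phase=(0,0,12,12) → FL=S FR=S RL=W RR=W

after cmd 1 (t=24): FL=W FR=W RL=W RR=W
after cmd 2 (t=34): FL=S FR=S RL=W RR=W
after cmd 3 (t=40): FL=W FR=W RL=S RR=S
after cmd 4 (t=50): FL=W FR=W RL=W RR=W
after cmd 5 (t=54): FL=S FR=S RL=W RR=W
after cmd 6 (t=67): FL=W FR=W RL=S RR=S
after cmd 7 (t=71): FL=W FR=W RL=S RR=S
after cmd 8 (t=76): FL=S FR=S RL=W RR=W


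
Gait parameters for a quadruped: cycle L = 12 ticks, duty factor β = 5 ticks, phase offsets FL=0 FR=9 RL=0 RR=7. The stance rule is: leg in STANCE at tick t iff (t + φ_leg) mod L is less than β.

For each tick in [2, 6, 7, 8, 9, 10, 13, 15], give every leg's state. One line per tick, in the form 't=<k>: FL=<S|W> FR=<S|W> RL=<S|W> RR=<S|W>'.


t=2: FL=S FR=W RL=S RR=W
t=6: FL=W FR=S RL=W RR=S
t=7: FL=W FR=S RL=W RR=S
t=8: FL=W FR=W RL=W RR=S
t=9: FL=W FR=W RL=W RR=S
t=10: FL=W FR=W RL=W RR=W
t=13: FL=S FR=W RL=S RR=W
t=15: FL=S FR=S RL=S RR=W

t=2: phase=(2,11,2,9) vs β=5 → FL=S FR=W RL=S RR=W
t=6: phase=(6,3,6,1) vs β=5 → FL=W FR=S RL=W RR=S
t=7: phase=(7,4,7,2) vs β=5 → FL=W FR=S RL=W RR=S
t=8: phase=(8,5,8,3) vs β=5 → FL=W FR=W RL=W RR=S
t=9: phase=(9,6,9,4) vs β=5 → FL=W FR=W RL=W RR=S
t=10: phase=(10,7,10,5) vs β=5 → FL=W FR=W RL=W RR=W
t=13: phase=(1,10,1,8) vs β=5 → FL=S FR=W RL=S RR=W
t=15: phase=(3,0,3,10) vs β=5 → FL=S FR=S RL=S RR=W


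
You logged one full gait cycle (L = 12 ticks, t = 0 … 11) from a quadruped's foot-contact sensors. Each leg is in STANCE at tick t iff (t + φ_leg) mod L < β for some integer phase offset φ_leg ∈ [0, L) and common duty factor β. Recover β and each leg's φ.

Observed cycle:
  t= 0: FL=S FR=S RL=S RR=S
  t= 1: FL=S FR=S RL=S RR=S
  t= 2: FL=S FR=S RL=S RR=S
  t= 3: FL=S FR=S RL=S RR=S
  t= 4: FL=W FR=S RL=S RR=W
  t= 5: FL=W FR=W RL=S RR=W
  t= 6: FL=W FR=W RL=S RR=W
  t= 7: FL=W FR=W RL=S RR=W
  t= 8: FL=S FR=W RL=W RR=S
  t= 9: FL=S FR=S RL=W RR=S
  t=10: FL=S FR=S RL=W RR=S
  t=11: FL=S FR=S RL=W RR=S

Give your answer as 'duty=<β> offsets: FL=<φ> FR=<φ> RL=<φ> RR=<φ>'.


duty β = stance ticks per leg = 8
FL: stance ticks = 8; W→S at t=8 → φ=4
FR: stance ticks = 8; W→S at t=9 → φ=3
RL: stance ticks = 8; W→S at t=0 → φ=0
RR: stance ticks = 8; W→S at t=8 → φ=4

duty=8 offsets: FL=4 FR=3 RL=0 RR=4


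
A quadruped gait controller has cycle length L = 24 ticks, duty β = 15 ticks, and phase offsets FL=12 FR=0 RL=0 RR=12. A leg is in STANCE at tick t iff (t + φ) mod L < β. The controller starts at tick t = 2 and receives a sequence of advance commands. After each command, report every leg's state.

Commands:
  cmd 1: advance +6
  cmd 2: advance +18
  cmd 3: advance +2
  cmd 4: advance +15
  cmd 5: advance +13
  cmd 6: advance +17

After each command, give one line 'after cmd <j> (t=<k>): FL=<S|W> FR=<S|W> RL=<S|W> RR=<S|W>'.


after cmd 1 (t=8): FL=W FR=S RL=S RR=W
after cmd 2 (t=26): FL=S FR=S RL=S RR=S
after cmd 3 (t=28): FL=W FR=S RL=S RR=W
after cmd 4 (t=43): FL=S FR=W RL=W RR=S
after cmd 5 (t=56): FL=W FR=S RL=S RR=W
after cmd 6 (t=73): FL=S FR=S RL=S RR=S

start t=2: FL=S FR=S RL=S RR=S
cmd 1: advance +6 → t=8, phase=(20,8,8,20) → FL=W FR=S RL=S RR=W
cmd 2: advance +18 → t=26, phase=(14,2,2,14) → FL=S FR=S RL=S RR=S
cmd 3: advance +2 → t=28, phase=(16,4,4,16) → FL=W FR=S RL=S RR=W
cmd 4: advance +15 → t=43, phase=(7,19,19,7) → FL=S FR=W RL=W RR=S
cmd 5: advance +13 → t=56, phase=(20,8,8,20) → FL=W FR=S RL=S RR=W
cmd 6: advance +17 → t=73, phase=(13,1,1,13) → FL=S FR=S RL=S RR=S


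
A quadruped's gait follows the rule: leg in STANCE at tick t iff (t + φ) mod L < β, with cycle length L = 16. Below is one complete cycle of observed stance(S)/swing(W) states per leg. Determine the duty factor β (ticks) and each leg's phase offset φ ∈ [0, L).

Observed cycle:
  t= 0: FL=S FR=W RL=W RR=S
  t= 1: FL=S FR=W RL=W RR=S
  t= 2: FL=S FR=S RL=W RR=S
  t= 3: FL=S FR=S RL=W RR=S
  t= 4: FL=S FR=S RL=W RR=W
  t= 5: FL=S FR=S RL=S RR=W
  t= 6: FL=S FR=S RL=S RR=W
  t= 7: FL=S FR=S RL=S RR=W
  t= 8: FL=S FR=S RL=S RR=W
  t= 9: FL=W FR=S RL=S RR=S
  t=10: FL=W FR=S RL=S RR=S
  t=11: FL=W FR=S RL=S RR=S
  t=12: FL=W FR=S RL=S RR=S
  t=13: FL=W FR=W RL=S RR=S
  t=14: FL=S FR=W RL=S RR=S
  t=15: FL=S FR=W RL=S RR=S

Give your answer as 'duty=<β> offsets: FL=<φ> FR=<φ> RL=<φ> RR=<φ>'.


duty β = stance ticks per leg = 11
FL: stance ticks = 11; W→S at t=14 → φ=2
FR: stance ticks = 11; W→S at t=2 → φ=14
RL: stance ticks = 11; W→S at t=5 → φ=11
RR: stance ticks = 11; W→S at t=9 → φ=7

duty=11 offsets: FL=2 FR=14 RL=11 RR=7


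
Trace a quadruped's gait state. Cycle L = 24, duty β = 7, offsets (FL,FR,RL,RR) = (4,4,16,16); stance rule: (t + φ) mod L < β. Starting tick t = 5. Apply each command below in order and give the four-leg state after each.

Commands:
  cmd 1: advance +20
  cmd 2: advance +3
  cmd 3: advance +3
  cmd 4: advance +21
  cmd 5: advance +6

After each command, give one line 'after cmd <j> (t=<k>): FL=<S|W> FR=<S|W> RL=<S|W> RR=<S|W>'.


start t=5: FL=W FR=W RL=W RR=W
cmd 1: advance +20 → t=25, phase=(5,5,17,17) → FL=S FR=S RL=W RR=W
cmd 2: advance +3 → t=28, phase=(8,8,20,20) → FL=W FR=W RL=W RR=W
cmd 3: advance +3 → t=31, phase=(11,11,23,23) → FL=W FR=W RL=W RR=W
cmd 4: advance +21 → t=52, phase=(8,8,20,20) → FL=W FR=W RL=W RR=W
cmd 5: advance +6 → t=58, phase=(14,14,2,2) → FL=W FR=W RL=S RR=S

after cmd 1 (t=25): FL=S FR=S RL=W RR=W
after cmd 2 (t=28): FL=W FR=W RL=W RR=W
after cmd 3 (t=31): FL=W FR=W RL=W RR=W
after cmd 4 (t=52): FL=W FR=W RL=W RR=W
after cmd 5 (t=58): FL=W FR=W RL=S RR=S


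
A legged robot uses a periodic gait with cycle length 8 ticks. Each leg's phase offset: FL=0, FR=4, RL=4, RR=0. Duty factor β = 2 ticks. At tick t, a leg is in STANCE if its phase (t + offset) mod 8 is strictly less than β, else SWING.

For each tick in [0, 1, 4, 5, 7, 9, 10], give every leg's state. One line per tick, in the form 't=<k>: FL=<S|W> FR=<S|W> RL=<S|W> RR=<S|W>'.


t=0: FL=S FR=W RL=W RR=S
t=1: FL=S FR=W RL=W RR=S
t=4: FL=W FR=S RL=S RR=W
t=5: FL=W FR=S RL=S RR=W
t=7: FL=W FR=W RL=W RR=W
t=9: FL=S FR=W RL=W RR=S
t=10: FL=W FR=W RL=W RR=W

t=0: phase=(0,4,4,0) vs β=2 → FL=S FR=W RL=W RR=S
t=1: phase=(1,5,5,1) vs β=2 → FL=S FR=W RL=W RR=S
t=4: phase=(4,0,0,4) vs β=2 → FL=W FR=S RL=S RR=W
t=5: phase=(5,1,1,5) vs β=2 → FL=W FR=S RL=S RR=W
t=7: phase=(7,3,3,7) vs β=2 → FL=W FR=W RL=W RR=W
t=9: phase=(1,5,5,1) vs β=2 → FL=S FR=W RL=W RR=S
t=10: phase=(2,6,6,2) vs β=2 → FL=W FR=W RL=W RR=W


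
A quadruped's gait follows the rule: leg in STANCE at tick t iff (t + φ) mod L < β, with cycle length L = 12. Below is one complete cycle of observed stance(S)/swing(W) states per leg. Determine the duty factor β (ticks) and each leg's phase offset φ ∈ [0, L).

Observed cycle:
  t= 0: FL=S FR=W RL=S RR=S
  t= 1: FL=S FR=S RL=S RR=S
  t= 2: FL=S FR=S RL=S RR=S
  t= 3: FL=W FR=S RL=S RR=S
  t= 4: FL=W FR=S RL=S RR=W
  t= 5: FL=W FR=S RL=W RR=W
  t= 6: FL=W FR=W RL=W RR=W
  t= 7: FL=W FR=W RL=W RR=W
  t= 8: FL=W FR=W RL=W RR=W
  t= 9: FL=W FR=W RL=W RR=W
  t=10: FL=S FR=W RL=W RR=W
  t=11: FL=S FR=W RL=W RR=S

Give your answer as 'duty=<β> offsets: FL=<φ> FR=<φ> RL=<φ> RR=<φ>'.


duty=5 offsets: FL=2 FR=11 RL=0 RR=1

duty β = stance ticks per leg = 5
FL: stance ticks = 5; W→S at t=10 → φ=2
FR: stance ticks = 5; W→S at t=1 → φ=11
RL: stance ticks = 5; W→S at t=0 → φ=0
RR: stance ticks = 5; W→S at t=11 → φ=1


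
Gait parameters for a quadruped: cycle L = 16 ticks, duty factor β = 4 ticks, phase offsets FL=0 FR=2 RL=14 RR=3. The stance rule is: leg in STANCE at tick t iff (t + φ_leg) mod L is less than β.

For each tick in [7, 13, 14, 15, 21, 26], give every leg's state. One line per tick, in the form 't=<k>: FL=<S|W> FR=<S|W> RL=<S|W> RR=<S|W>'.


t=7: phase=(7,9,5,10) vs β=4 → FL=W FR=W RL=W RR=W
t=13: phase=(13,15,11,0) vs β=4 → FL=W FR=W RL=W RR=S
t=14: phase=(14,0,12,1) vs β=4 → FL=W FR=S RL=W RR=S
t=15: phase=(15,1,13,2) vs β=4 → FL=W FR=S RL=W RR=S
t=21: phase=(5,7,3,8) vs β=4 → FL=W FR=W RL=S RR=W
t=26: phase=(10,12,8,13) vs β=4 → FL=W FR=W RL=W RR=W

t=7: FL=W FR=W RL=W RR=W
t=13: FL=W FR=W RL=W RR=S
t=14: FL=W FR=S RL=W RR=S
t=15: FL=W FR=S RL=W RR=S
t=21: FL=W FR=W RL=S RR=W
t=26: FL=W FR=W RL=W RR=W


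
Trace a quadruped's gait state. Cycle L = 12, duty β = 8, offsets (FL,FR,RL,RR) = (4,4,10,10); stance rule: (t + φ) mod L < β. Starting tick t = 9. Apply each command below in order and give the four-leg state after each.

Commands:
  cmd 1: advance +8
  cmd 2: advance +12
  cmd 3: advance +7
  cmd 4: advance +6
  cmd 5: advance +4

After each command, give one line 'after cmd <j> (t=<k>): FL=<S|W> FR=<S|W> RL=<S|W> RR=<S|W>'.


start t=9: FL=S FR=S RL=S RR=S
cmd 1: advance +8 → t=17, phase=(9,9,3,3) → FL=W FR=W RL=S RR=S
cmd 2: advance +12 → t=29, phase=(9,9,3,3) → FL=W FR=W RL=S RR=S
cmd 3: advance +7 → t=36, phase=(4,4,10,10) → FL=S FR=S RL=W RR=W
cmd 4: advance +6 → t=42, phase=(10,10,4,4) → FL=W FR=W RL=S RR=S
cmd 5: advance +4 → t=46, phase=(2,2,8,8) → FL=S FR=S RL=W RR=W

after cmd 1 (t=17): FL=W FR=W RL=S RR=S
after cmd 2 (t=29): FL=W FR=W RL=S RR=S
after cmd 3 (t=36): FL=S FR=S RL=W RR=W
after cmd 4 (t=42): FL=W FR=W RL=S RR=S
after cmd 5 (t=46): FL=S FR=S RL=W RR=W


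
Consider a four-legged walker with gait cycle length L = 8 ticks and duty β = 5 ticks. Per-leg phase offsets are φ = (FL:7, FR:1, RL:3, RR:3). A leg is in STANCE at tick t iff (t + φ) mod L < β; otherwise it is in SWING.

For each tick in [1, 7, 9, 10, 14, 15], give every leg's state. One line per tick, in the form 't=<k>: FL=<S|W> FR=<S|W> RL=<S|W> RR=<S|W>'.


t=1: FL=S FR=S RL=S RR=S
t=7: FL=W FR=S RL=S RR=S
t=9: FL=S FR=S RL=S RR=S
t=10: FL=S FR=S RL=W RR=W
t=14: FL=W FR=W RL=S RR=S
t=15: FL=W FR=S RL=S RR=S

t=1: phase=(0,2,4,4) vs β=5 → FL=S FR=S RL=S RR=S
t=7: phase=(6,0,2,2) vs β=5 → FL=W FR=S RL=S RR=S
t=9: phase=(0,2,4,4) vs β=5 → FL=S FR=S RL=S RR=S
t=10: phase=(1,3,5,5) vs β=5 → FL=S FR=S RL=W RR=W
t=14: phase=(5,7,1,1) vs β=5 → FL=W FR=W RL=S RR=S
t=15: phase=(6,0,2,2) vs β=5 → FL=W FR=S RL=S RR=S


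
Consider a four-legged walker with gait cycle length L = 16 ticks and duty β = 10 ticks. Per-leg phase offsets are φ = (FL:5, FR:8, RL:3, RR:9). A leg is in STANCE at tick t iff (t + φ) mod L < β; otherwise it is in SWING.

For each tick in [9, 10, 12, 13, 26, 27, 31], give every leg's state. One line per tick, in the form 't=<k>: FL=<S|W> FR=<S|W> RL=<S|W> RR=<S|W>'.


t=9: FL=W FR=S RL=W RR=S
t=10: FL=W FR=S RL=W RR=S
t=12: FL=S FR=S RL=W RR=S
t=13: FL=S FR=S RL=S RR=S
t=26: FL=W FR=S RL=W RR=S
t=27: FL=S FR=S RL=W RR=S
t=31: FL=S FR=S RL=S RR=S

t=9: phase=(14,1,12,2) vs β=10 → FL=W FR=S RL=W RR=S
t=10: phase=(15,2,13,3) vs β=10 → FL=W FR=S RL=W RR=S
t=12: phase=(1,4,15,5) vs β=10 → FL=S FR=S RL=W RR=S
t=13: phase=(2,5,0,6) vs β=10 → FL=S FR=S RL=S RR=S
t=26: phase=(15,2,13,3) vs β=10 → FL=W FR=S RL=W RR=S
t=27: phase=(0,3,14,4) vs β=10 → FL=S FR=S RL=W RR=S
t=31: phase=(4,7,2,8) vs β=10 → FL=S FR=S RL=S RR=S


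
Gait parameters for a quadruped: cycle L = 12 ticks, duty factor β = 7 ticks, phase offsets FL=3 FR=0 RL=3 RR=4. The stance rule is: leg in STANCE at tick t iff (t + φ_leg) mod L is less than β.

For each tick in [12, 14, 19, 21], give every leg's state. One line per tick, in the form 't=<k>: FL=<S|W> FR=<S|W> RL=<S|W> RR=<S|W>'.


t=12: FL=S FR=S RL=S RR=S
t=14: FL=S FR=S RL=S RR=S
t=19: FL=W FR=W RL=W RR=W
t=21: FL=S FR=W RL=S RR=S

t=12: phase=(3,0,3,4) vs β=7 → FL=S FR=S RL=S RR=S
t=14: phase=(5,2,5,6) vs β=7 → FL=S FR=S RL=S RR=S
t=19: phase=(10,7,10,11) vs β=7 → FL=W FR=W RL=W RR=W
t=21: phase=(0,9,0,1) vs β=7 → FL=S FR=W RL=S RR=S


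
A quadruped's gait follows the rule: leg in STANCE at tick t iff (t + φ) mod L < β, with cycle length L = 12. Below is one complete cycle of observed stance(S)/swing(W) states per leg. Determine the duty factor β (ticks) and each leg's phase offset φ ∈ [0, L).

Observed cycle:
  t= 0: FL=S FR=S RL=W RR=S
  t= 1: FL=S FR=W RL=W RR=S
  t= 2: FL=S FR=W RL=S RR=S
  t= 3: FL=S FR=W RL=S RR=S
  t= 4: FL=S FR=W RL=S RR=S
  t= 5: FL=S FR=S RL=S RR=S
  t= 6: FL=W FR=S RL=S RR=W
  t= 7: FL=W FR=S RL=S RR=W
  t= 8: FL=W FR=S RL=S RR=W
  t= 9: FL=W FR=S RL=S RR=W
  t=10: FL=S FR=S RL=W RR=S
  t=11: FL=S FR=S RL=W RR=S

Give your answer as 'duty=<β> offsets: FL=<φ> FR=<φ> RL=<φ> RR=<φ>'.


duty=8 offsets: FL=2 FR=7 RL=10 RR=2

duty β = stance ticks per leg = 8
FL: stance ticks = 8; W→S at t=10 → φ=2
FR: stance ticks = 8; W→S at t=5 → φ=7
RL: stance ticks = 8; W→S at t=2 → φ=10
RR: stance ticks = 8; W→S at t=10 → φ=2


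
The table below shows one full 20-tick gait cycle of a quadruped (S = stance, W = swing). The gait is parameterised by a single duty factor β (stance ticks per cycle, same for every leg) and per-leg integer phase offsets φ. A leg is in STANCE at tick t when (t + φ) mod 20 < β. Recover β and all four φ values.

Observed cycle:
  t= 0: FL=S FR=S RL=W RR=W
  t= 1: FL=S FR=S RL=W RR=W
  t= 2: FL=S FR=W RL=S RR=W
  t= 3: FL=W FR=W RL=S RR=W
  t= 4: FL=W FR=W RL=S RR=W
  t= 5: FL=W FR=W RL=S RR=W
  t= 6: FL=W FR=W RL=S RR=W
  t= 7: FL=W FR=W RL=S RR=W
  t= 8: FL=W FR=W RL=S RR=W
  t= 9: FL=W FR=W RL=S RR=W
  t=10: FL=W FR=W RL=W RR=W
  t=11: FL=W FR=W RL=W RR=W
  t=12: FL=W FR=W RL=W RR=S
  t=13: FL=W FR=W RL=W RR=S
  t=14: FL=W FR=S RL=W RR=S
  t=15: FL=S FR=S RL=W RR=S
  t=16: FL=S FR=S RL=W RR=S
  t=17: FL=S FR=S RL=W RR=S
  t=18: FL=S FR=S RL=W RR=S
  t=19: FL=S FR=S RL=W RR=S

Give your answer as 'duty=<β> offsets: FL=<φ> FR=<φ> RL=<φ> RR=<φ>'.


duty=8 offsets: FL=5 FR=6 RL=18 RR=8

duty β = stance ticks per leg = 8
FL: stance ticks = 8; W→S at t=15 → φ=5
FR: stance ticks = 8; W→S at t=14 → φ=6
RL: stance ticks = 8; W→S at t=2 → φ=18
RR: stance ticks = 8; W→S at t=12 → φ=8


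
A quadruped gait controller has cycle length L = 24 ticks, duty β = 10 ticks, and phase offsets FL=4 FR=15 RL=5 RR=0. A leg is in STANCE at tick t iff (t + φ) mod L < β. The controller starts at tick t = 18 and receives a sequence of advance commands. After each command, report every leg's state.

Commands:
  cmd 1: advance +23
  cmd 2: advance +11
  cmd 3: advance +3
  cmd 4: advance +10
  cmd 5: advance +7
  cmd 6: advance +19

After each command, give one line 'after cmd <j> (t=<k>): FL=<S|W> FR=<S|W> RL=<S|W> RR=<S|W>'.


start t=18: FL=W FR=S RL=W RR=W
cmd 1: advance +23 → t=41, phase=(21,8,22,17) → FL=W FR=S RL=W RR=W
cmd 2: advance +11 → t=52, phase=(8,19,9,4) → FL=S FR=W RL=S RR=S
cmd 3: advance +3 → t=55, phase=(11,22,12,7) → FL=W FR=W RL=W RR=S
cmd 4: advance +10 → t=65, phase=(21,8,22,17) → FL=W FR=S RL=W RR=W
cmd 5: advance +7 → t=72, phase=(4,15,5,0) → FL=S FR=W RL=S RR=S
cmd 6: advance +19 → t=91, phase=(23,10,0,19) → FL=W FR=W RL=S RR=W

after cmd 1 (t=41): FL=W FR=S RL=W RR=W
after cmd 2 (t=52): FL=S FR=W RL=S RR=S
after cmd 3 (t=55): FL=W FR=W RL=W RR=S
after cmd 4 (t=65): FL=W FR=S RL=W RR=W
after cmd 5 (t=72): FL=S FR=W RL=S RR=S
after cmd 6 (t=91): FL=W FR=W RL=S RR=W


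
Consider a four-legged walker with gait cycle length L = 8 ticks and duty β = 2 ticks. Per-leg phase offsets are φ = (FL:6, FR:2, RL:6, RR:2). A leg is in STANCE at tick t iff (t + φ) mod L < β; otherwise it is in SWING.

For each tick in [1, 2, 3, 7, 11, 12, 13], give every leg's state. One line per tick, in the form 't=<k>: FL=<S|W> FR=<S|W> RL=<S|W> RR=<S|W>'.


t=1: FL=W FR=W RL=W RR=W
t=2: FL=S FR=W RL=S RR=W
t=3: FL=S FR=W RL=S RR=W
t=7: FL=W FR=S RL=W RR=S
t=11: FL=S FR=W RL=S RR=W
t=12: FL=W FR=W RL=W RR=W
t=13: FL=W FR=W RL=W RR=W

t=1: phase=(7,3,7,3) vs β=2 → FL=W FR=W RL=W RR=W
t=2: phase=(0,4,0,4) vs β=2 → FL=S FR=W RL=S RR=W
t=3: phase=(1,5,1,5) vs β=2 → FL=S FR=W RL=S RR=W
t=7: phase=(5,1,5,1) vs β=2 → FL=W FR=S RL=W RR=S
t=11: phase=(1,5,1,5) vs β=2 → FL=S FR=W RL=S RR=W
t=12: phase=(2,6,2,6) vs β=2 → FL=W FR=W RL=W RR=W
t=13: phase=(3,7,3,7) vs β=2 → FL=W FR=W RL=W RR=W


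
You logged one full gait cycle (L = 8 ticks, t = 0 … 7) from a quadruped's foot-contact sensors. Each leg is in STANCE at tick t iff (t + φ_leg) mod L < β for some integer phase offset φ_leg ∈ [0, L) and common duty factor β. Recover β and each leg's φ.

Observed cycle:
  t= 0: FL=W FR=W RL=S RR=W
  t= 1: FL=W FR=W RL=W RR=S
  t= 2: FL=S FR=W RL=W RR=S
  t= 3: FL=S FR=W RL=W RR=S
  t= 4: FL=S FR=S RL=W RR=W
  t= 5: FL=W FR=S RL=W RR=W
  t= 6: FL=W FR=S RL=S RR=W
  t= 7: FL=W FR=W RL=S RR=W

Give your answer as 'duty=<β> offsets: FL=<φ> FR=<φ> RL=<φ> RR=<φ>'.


duty β = stance ticks per leg = 3
FL: stance ticks = 3; W→S at t=2 → φ=6
FR: stance ticks = 3; W→S at t=4 → φ=4
RL: stance ticks = 3; W→S at t=6 → φ=2
RR: stance ticks = 3; W→S at t=1 → φ=7

duty=3 offsets: FL=6 FR=4 RL=2 RR=7


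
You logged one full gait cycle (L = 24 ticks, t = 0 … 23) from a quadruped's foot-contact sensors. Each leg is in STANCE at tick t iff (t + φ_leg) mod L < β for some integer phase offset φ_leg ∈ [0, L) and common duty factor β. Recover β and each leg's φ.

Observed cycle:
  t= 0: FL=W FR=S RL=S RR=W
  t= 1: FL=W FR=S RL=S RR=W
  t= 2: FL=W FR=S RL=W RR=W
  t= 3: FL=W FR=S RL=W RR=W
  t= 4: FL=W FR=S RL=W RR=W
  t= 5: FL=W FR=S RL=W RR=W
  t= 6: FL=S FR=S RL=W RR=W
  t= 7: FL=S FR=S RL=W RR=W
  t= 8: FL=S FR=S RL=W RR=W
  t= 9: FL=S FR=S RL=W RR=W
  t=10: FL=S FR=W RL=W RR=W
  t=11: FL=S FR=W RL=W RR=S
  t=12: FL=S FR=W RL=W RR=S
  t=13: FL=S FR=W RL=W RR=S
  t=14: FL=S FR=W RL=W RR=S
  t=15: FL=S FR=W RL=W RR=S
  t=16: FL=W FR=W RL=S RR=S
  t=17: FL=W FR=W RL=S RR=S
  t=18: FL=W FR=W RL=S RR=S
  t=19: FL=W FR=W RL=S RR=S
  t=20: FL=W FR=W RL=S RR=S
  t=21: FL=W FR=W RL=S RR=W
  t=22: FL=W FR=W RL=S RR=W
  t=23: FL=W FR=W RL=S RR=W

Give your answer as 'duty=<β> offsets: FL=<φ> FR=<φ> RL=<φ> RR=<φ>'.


duty β = stance ticks per leg = 10
FL: stance ticks = 10; W→S at t=6 → φ=18
FR: stance ticks = 10; W→S at t=0 → φ=0
RL: stance ticks = 10; W→S at t=16 → φ=8
RR: stance ticks = 10; W→S at t=11 → φ=13

duty=10 offsets: FL=18 FR=0 RL=8 RR=13


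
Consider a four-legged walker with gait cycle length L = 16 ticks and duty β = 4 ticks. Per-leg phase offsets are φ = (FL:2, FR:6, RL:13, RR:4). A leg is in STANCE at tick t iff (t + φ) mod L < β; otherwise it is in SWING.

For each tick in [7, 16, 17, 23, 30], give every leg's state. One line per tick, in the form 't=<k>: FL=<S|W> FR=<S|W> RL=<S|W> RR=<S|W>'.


t=7: FL=W FR=W RL=W RR=W
t=16: FL=S FR=W RL=W RR=W
t=17: FL=S FR=W RL=W RR=W
t=23: FL=W FR=W RL=W RR=W
t=30: FL=S FR=W RL=W RR=S

t=7: phase=(9,13,4,11) vs β=4 → FL=W FR=W RL=W RR=W
t=16: phase=(2,6,13,4) vs β=4 → FL=S FR=W RL=W RR=W
t=17: phase=(3,7,14,5) vs β=4 → FL=S FR=W RL=W RR=W
t=23: phase=(9,13,4,11) vs β=4 → FL=W FR=W RL=W RR=W
t=30: phase=(0,4,11,2) vs β=4 → FL=S FR=W RL=W RR=S


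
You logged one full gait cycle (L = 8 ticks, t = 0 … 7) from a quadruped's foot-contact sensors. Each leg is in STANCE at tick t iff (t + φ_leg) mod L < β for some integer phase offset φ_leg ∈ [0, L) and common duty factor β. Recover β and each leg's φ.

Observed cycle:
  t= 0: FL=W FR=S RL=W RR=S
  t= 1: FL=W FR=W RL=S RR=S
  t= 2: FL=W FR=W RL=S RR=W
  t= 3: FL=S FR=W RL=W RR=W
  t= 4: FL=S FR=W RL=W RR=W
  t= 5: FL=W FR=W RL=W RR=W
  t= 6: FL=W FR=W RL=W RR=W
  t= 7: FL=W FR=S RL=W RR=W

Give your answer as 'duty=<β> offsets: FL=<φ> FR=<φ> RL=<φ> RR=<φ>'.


duty β = stance ticks per leg = 2
FL: stance ticks = 2; W→S at t=3 → φ=5
FR: stance ticks = 2; W→S at t=7 → φ=1
RL: stance ticks = 2; W→S at t=1 → φ=7
RR: stance ticks = 2; W→S at t=0 → φ=0

duty=2 offsets: FL=5 FR=1 RL=7 RR=0


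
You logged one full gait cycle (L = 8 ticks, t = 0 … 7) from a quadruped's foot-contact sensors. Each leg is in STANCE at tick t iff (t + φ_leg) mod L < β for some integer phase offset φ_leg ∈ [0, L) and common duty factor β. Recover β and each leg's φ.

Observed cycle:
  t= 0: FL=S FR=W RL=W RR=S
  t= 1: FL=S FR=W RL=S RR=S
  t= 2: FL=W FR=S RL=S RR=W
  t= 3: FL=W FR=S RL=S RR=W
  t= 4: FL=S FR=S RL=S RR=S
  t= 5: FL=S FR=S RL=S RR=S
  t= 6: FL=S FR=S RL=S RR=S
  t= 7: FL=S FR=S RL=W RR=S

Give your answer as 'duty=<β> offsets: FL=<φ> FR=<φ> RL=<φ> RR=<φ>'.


duty=6 offsets: FL=4 FR=6 RL=7 RR=4

duty β = stance ticks per leg = 6
FL: stance ticks = 6; W→S at t=4 → φ=4
FR: stance ticks = 6; W→S at t=2 → φ=6
RL: stance ticks = 6; W→S at t=1 → φ=7
RR: stance ticks = 6; W→S at t=4 → φ=4


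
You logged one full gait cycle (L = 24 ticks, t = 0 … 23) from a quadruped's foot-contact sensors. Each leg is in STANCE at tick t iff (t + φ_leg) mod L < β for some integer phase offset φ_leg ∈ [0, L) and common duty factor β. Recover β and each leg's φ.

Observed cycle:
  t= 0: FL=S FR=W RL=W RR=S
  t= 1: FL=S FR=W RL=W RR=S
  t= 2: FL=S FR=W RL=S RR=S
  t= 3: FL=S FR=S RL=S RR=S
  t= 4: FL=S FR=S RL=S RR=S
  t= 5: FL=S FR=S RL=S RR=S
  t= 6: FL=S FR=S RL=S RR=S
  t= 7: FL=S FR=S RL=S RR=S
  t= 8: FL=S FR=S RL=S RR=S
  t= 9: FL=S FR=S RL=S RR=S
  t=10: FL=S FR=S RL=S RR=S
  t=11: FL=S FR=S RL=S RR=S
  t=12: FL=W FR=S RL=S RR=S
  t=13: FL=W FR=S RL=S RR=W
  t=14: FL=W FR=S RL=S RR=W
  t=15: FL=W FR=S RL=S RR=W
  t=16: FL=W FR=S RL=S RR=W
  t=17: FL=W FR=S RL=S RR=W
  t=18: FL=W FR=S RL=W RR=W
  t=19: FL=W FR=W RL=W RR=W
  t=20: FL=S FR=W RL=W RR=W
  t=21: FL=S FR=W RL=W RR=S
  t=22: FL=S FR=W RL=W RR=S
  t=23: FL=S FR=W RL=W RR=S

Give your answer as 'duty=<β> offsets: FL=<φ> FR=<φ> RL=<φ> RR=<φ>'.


duty β = stance ticks per leg = 16
FL: stance ticks = 16; W→S at t=20 → φ=4
FR: stance ticks = 16; W→S at t=3 → φ=21
RL: stance ticks = 16; W→S at t=2 → φ=22
RR: stance ticks = 16; W→S at t=21 → φ=3

duty=16 offsets: FL=4 FR=21 RL=22 RR=3


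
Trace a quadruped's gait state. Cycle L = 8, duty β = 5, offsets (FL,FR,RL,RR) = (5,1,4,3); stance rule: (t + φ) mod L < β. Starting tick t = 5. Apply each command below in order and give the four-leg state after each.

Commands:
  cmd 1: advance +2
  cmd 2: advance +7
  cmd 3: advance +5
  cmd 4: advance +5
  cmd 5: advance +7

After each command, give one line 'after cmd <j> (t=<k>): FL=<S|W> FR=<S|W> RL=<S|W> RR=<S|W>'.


start t=5: FL=S FR=W RL=S RR=S
cmd 1: advance +2 → t=7, phase=(4,0,3,2) → FL=S FR=S RL=S RR=S
cmd 2: advance +7 → t=14, phase=(3,7,2,1) → FL=S FR=W RL=S RR=S
cmd 3: advance +5 → t=19, phase=(0,4,7,6) → FL=S FR=S RL=W RR=W
cmd 4: advance +5 → t=24, phase=(5,1,4,3) → FL=W FR=S RL=S RR=S
cmd 5: advance +7 → t=31, phase=(4,0,3,2) → FL=S FR=S RL=S RR=S

after cmd 1 (t=7): FL=S FR=S RL=S RR=S
after cmd 2 (t=14): FL=S FR=W RL=S RR=S
after cmd 3 (t=19): FL=S FR=S RL=W RR=W
after cmd 4 (t=24): FL=W FR=S RL=S RR=S
after cmd 5 (t=31): FL=S FR=S RL=S RR=S


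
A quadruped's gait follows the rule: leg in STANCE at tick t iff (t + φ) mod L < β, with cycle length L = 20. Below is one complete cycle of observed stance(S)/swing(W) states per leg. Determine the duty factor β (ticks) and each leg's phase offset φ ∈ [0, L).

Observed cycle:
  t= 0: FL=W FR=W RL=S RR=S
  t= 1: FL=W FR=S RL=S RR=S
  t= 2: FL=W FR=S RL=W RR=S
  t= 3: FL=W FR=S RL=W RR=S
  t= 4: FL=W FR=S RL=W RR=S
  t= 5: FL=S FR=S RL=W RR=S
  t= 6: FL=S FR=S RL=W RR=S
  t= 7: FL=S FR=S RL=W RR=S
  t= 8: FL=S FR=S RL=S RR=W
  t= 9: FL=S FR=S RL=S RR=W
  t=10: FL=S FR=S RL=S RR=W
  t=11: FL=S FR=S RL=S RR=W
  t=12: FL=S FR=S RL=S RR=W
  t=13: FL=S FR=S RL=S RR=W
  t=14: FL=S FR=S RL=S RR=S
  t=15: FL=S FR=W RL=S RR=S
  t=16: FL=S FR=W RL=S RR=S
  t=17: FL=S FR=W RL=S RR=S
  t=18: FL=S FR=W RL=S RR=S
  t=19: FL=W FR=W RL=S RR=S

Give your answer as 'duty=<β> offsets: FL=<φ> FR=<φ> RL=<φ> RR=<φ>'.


duty β = stance ticks per leg = 14
FL: stance ticks = 14; W→S at t=5 → φ=15
FR: stance ticks = 14; W→S at t=1 → φ=19
RL: stance ticks = 14; W→S at t=8 → φ=12
RR: stance ticks = 14; W→S at t=14 → φ=6

duty=14 offsets: FL=15 FR=19 RL=12 RR=6


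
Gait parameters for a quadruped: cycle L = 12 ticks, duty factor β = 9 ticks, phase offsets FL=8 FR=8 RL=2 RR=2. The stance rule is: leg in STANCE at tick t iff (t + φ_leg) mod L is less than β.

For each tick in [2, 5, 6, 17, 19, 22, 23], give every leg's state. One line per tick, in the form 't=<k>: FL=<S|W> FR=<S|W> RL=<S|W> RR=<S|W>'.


t=2: phase=(10,10,4,4) vs β=9 → FL=W FR=W RL=S RR=S
t=5: phase=(1,1,7,7) vs β=9 → FL=S FR=S RL=S RR=S
t=6: phase=(2,2,8,8) vs β=9 → FL=S FR=S RL=S RR=S
t=17: phase=(1,1,7,7) vs β=9 → FL=S FR=S RL=S RR=S
t=19: phase=(3,3,9,9) vs β=9 → FL=S FR=S RL=W RR=W
t=22: phase=(6,6,0,0) vs β=9 → FL=S FR=S RL=S RR=S
t=23: phase=(7,7,1,1) vs β=9 → FL=S FR=S RL=S RR=S

t=2: FL=W FR=W RL=S RR=S
t=5: FL=S FR=S RL=S RR=S
t=6: FL=S FR=S RL=S RR=S
t=17: FL=S FR=S RL=S RR=S
t=19: FL=S FR=S RL=W RR=W
t=22: FL=S FR=S RL=S RR=S
t=23: FL=S FR=S RL=S RR=S


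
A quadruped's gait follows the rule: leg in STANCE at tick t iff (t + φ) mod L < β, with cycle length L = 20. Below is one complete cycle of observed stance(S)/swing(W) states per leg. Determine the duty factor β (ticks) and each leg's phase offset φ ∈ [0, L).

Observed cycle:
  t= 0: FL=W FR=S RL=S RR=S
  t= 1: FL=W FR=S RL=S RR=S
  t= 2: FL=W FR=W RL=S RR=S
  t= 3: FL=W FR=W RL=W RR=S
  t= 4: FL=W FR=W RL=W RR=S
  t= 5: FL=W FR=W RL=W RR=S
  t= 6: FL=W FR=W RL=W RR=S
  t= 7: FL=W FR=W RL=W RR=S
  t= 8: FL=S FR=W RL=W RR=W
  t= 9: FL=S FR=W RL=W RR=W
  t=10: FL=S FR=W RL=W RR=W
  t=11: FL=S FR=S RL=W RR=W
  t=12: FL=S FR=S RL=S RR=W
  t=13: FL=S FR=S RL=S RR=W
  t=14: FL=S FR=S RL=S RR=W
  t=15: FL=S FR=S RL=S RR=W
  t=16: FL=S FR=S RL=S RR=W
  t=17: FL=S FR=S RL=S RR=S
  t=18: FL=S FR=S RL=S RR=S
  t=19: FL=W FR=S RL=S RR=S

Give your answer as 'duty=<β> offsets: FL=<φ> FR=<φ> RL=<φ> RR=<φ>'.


duty β = stance ticks per leg = 11
FL: stance ticks = 11; W→S at t=8 → φ=12
FR: stance ticks = 11; W→S at t=11 → φ=9
RL: stance ticks = 11; W→S at t=12 → φ=8
RR: stance ticks = 11; W→S at t=17 → φ=3

duty=11 offsets: FL=12 FR=9 RL=8 RR=3


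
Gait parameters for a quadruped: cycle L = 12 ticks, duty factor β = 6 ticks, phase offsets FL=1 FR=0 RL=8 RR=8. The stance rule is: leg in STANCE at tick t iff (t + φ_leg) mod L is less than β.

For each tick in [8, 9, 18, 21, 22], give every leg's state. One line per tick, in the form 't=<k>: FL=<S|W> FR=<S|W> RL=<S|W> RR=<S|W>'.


t=8: FL=W FR=W RL=S RR=S
t=9: FL=W FR=W RL=S RR=S
t=18: FL=W FR=W RL=S RR=S
t=21: FL=W FR=W RL=S RR=S
t=22: FL=W FR=W RL=W RR=W

t=8: phase=(9,8,4,4) vs β=6 → FL=W FR=W RL=S RR=S
t=9: phase=(10,9,5,5) vs β=6 → FL=W FR=W RL=S RR=S
t=18: phase=(7,6,2,2) vs β=6 → FL=W FR=W RL=S RR=S
t=21: phase=(10,9,5,5) vs β=6 → FL=W FR=W RL=S RR=S
t=22: phase=(11,10,6,6) vs β=6 → FL=W FR=W RL=W RR=W


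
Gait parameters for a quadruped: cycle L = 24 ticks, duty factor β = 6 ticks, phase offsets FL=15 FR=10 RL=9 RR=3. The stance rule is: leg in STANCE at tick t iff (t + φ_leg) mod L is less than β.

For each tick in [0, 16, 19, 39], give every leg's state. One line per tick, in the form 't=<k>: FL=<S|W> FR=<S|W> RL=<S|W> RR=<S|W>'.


t=0: phase=(15,10,9,3) vs β=6 → FL=W FR=W RL=W RR=S
t=16: phase=(7,2,1,19) vs β=6 → FL=W FR=S RL=S RR=W
t=19: phase=(10,5,4,22) vs β=6 → FL=W FR=S RL=S RR=W
t=39: phase=(6,1,0,18) vs β=6 → FL=W FR=S RL=S RR=W

t=0: FL=W FR=W RL=W RR=S
t=16: FL=W FR=S RL=S RR=W
t=19: FL=W FR=S RL=S RR=W
t=39: FL=W FR=S RL=S RR=W


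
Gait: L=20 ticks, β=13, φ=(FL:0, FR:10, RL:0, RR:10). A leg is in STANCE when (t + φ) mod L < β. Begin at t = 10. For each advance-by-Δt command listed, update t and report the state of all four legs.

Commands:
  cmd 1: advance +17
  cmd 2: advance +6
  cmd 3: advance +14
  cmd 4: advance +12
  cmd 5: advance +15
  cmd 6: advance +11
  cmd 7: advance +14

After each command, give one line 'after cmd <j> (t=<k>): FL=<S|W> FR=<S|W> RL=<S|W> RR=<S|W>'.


start t=10: FL=S FR=S RL=S RR=S
cmd 1: advance +17 → t=27, phase=(7,17,7,17) → FL=S FR=W RL=S RR=W
cmd 2: advance +6 → t=33, phase=(13,3,13,3) → FL=W FR=S RL=W RR=S
cmd 3: advance +14 → t=47, phase=(7,17,7,17) → FL=S FR=W RL=S RR=W
cmd 4: advance +12 → t=59, phase=(19,9,19,9) → FL=W FR=S RL=W RR=S
cmd 5: advance +15 → t=74, phase=(14,4,14,4) → FL=W FR=S RL=W RR=S
cmd 6: advance +11 → t=85, phase=(5,15,5,15) → FL=S FR=W RL=S RR=W
cmd 7: advance +14 → t=99, phase=(19,9,19,9) → FL=W FR=S RL=W RR=S

after cmd 1 (t=27): FL=S FR=W RL=S RR=W
after cmd 2 (t=33): FL=W FR=S RL=W RR=S
after cmd 3 (t=47): FL=S FR=W RL=S RR=W
after cmd 4 (t=59): FL=W FR=S RL=W RR=S
after cmd 5 (t=74): FL=W FR=S RL=W RR=S
after cmd 6 (t=85): FL=S FR=W RL=S RR=W
after cmd 7 (t=99): FL=W FR=S RL=W RR=S


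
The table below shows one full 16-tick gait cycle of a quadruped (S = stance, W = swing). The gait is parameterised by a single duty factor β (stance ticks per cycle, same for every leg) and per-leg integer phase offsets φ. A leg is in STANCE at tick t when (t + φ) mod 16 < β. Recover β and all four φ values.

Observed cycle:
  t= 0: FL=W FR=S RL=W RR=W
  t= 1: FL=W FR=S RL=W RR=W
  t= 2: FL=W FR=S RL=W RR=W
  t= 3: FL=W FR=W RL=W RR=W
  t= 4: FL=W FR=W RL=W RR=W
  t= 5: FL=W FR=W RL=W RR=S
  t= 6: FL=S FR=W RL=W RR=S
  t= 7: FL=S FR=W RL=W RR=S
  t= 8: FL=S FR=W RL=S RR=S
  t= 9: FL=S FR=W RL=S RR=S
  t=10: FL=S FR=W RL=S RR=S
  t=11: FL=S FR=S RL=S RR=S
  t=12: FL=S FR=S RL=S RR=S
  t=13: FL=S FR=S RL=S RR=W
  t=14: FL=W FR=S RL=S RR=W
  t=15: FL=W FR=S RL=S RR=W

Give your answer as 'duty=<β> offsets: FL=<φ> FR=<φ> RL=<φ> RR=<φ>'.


duty β = stance ticks per leg = 8
FL: stance ticks = 8; W→S at t=6 → φ=10
FR: stance ticks = 8; W→S at t=11 → φ=5
RL: stance ticks = 8; W→S at t=8 → φ=8
RR: stance ticks = 8; W→S at t=5 → φ=11

duty=8 offsets: FL=10 FR=5 RL=8 RR=11


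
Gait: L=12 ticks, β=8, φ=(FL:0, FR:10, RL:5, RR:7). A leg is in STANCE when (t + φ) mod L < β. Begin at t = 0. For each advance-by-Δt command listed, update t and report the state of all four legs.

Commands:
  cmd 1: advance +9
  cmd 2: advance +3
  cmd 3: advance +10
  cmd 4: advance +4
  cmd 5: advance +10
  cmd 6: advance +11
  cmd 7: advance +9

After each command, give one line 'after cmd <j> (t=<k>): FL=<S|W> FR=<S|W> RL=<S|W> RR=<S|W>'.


start t=0: FL=S FR=W RL=S RR=S
cmd 1: advance +9 → t=9, phase=(9,7,2,4) → FL=W FR=S RL=S RR=S
cmd 2: advance +3 → t=12, phase=(0,10,5,7) → FL=S FR=W RL=S RR=S
cmd 3: advance +10 → t=22, phase=(10,8,3,5) → FL=W FR=W RL=S RR=S
cmd 4: advance +4 → t=26, phase=(2,0,7,9) → FL=S FR=S RL=S RR=W
cmd 5: advance +10 → t=36, phase=(0,10,5,7) → FL=S FR=W RL=S RR=S
cmd 6: advance +11 → t=47, phase=(11,9,4,6) → FL=W FR=W RL=S RR=S
cmd 7: advance +9 → t=56, phase=(8,6,1,3) → FL=W FR=S RL=S RR=S

after cmd 1 (t=9): FL=W FR=S RL=S RR=S
after cmd 2 (t=12): FL=S FR=W RL=S RR=S
after cmd 3 (t=22): FL=W FR=W RL=S RR=S
after cmd 4 (t=26): FL=S FR=S RL=S RR=W
after cmd 5 (t=36): FL=S FR=W RL=S RR=S
after cmd 6 (t=47): FL=W FR=W RL=S RR=S
after cmd 7 (t=56): FL=W FR=S RL=S RR=S


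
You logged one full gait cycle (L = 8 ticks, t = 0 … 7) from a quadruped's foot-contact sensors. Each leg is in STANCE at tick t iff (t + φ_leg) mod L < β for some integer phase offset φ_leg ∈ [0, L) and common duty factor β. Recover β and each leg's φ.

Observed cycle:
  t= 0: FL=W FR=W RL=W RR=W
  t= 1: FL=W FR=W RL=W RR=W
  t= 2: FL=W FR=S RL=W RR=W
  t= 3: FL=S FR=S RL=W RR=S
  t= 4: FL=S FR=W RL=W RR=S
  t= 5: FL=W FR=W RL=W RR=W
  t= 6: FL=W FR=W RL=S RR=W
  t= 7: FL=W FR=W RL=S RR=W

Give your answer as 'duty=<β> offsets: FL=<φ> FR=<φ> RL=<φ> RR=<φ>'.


duty β = stance ticks per leg = 2
FL: stance ticks = 2; W→S at t=3 → φ=5
FR: stance ticks = 2; W→S at t=2 → φ=6
RL: stance ticks = 2; W→S at t=6 → φ=2
RR: stance ticks = 2; W→S at t=3 → φ=5

duty=2 offsets: FL=5 FR=6 RL=2 RR=5


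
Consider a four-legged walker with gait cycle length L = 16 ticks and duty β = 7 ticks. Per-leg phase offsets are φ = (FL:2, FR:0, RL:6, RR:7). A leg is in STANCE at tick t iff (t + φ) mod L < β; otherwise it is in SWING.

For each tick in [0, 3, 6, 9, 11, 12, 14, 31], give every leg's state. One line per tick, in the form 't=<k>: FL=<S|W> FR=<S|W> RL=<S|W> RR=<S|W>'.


t=0: FL=S FR=S RL=S RR=W
t=3: FL=S FR=S RL=W RR=W
t=6: FL=W FR=S RL=W RR=W
t=9: FL=W FR=W RL=W RR=S
t=11: FL=W FR=W RL=S RR=S
t=12: FL=W FR=W RL=S RR=S
t=14: FL=S FR=W RL=S RR=S
t=31: FL=S FR=W RL=S RR=S

t=0: phase=(2,0,6,7) vs β=7 → FL=S FR=S RL=S RR=W
t=3: phase=(5,3,9,10) vs β=7 → FL=S FR=S RL=W RR=W
t=6: phase=(8,6,12,13) vs β=7 → FL=W FR=S RL=W RR=W
t=9: phase=(11,9,15,0) vs β=7 → FL=W FR=W RL=W RR=S
t=11: phase=(13,11,1,2) vs β=7 → FL=W FR=W RL=S RR=S
t=12: phase=(14,12,2,3) vs β=7 → FL=W FR=W RL=S RR=S
t=14: phase=(0,14,4,5) vs β=7 → FL=S FR=W RL=S RR=S
t=31: phase=(1,15,5,6) vs β=7 → FL=S FR=W RL=S RR=S


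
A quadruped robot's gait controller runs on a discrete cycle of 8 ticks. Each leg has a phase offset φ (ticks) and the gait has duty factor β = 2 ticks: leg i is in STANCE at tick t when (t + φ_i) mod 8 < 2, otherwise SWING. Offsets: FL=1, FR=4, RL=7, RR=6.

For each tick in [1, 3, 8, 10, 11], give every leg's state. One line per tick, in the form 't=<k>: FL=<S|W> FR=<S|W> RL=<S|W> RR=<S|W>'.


t=1: FL=W FR=W RL=S RR=W
t=3: FL=W FR=W RL=W RR=S
t=8: FL=S FR=W RL=W RR=W
t=10: FL=W FR=W RL=S RR=S
t=11: FL=W FR=W RL=W RR=S

t=1: phase=(2,5,0,7) vs β=2 → FL=W FR=W RL=S RR=W
t=3: phase=(4,7,2,1) vs β=2 → FL=W FR=W RL=W RR=S
t=8: phase=(1,4,7,6) vs β=2 → FL=S FR=W RL=W RR=W
t=10: phase=(3,6,1,0) vs β=2 → FL=W FR=W RL=S RR=S
t=11: phase=(4,7,2,1) vs β=2 → FL=W FR=W RL=W RR=S


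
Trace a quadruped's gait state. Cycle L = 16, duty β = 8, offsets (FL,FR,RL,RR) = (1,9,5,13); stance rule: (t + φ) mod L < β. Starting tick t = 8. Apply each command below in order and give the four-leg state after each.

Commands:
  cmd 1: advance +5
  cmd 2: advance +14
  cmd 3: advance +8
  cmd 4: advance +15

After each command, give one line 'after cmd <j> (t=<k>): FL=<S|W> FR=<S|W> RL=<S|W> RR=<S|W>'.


after cmd 1 (t=13): FL=W FR=S RL=S RR=W
after cmd 2 (t=27): FL=W FR=S RL=S RR=W
after cmd 3 (t=35): FL=S FR=W RL=W RR=S
after cmd 4 (t=50): FL=S FR=W RL=S RR=W

start t=8: FL=W FR=S RL=W RR=S
cmd 1: advance +5 → t=13, phase=(14,6,2,10) → FL=W FR=S RL=S RR=W
cmd 2: advance +14 → t=27, phase=(12,4,0,8) → FL=W FR=S RL=S RR=W
cmd 3: advance +8 → t=35, phase=(4,12,8,0) → FL=S FR=W RL=W RR=S
cmd 4: advance +15 → t=50, phase=(3,11,7,15) → FL=S FR=W RL=S RR=W


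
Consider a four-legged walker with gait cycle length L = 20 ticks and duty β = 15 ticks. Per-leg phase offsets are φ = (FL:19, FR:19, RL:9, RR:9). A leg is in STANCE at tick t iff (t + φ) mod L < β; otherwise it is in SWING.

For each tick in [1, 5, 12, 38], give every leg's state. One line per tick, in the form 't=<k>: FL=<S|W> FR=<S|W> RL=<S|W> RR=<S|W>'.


t=1: phase=(0,0,10,10) vs β=15 → FL=S FR=S RL=S RR=S
t=5: phase=(4,4,14,14) vs β=15 → FL=S FR=S RL=S RR=S
t=12: phase=(11,11,1,1) vs β=15 → FL=S FR=S RL=S RR=S
t=38: phase=(17,17,7,7) vs β=15 → FL=W FR=W RL=S RR=S

t=1: FL=S FR=S RL=S RR=S
t=5: FL=S FR=S RL=S RR=S
t=12: FL=S FR=S RL=S RR=S
t=38: FL=W FR=W RL=S RR=S


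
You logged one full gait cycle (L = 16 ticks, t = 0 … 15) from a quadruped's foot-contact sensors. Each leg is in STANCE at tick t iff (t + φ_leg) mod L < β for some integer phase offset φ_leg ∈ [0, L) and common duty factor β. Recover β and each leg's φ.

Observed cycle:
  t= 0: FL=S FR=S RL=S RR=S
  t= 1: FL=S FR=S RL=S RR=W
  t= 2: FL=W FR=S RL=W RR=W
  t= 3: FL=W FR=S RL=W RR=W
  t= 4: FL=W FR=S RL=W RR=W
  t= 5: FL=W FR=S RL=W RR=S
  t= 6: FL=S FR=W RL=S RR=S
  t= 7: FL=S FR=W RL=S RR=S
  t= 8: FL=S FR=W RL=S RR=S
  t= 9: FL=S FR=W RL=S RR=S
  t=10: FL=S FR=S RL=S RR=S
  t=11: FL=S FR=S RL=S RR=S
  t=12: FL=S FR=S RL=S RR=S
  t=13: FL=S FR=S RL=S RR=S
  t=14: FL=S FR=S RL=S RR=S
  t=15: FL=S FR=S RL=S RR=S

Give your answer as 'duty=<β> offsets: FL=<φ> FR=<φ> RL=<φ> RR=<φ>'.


duty=12 offsets: FL=10 FR=6 RL=10 RR=11

duty β = stance ticks per leg = 12
FL: stance ticks = 12; W→S at t=6 → φ=10
FR: stance ticks = 12; W→S at t=10 → φ=6
RL: stance ticks = 12; W→S at t=6 → φ=10
RR: stance ticks = 12; W→S at t=5 → φ=11


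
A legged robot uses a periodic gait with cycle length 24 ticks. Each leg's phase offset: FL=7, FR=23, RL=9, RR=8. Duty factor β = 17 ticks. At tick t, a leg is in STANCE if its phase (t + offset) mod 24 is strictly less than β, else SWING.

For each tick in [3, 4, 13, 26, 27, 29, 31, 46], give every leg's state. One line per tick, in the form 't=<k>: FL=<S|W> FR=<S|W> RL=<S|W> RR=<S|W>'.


t=3: phase=(10,2,12,11) vs β=17 → FL=S FR=S RL=S RR=S
t=4: phase=(11,3,13,12) vs β=17 → FL=S FR=S RL=S RR=S
t=13: phase=(20,12,22,21) vs β=17 → FL=W FR=S RL=W RR=W
t=26: phase=(9,1,11,10) vs β=17 → FL=S FR=S RL=S RR=S
t=27: phase=(10,2,12,11) vs β=17 → FL=S FR=S RL=S RR=S
t=29: phase=(12,4,14,13) vs β=17 → FL=S FR=S RL=S RR=S
t=31: phase=(14,6,16,15) vs β=17 → FL=S FR=S RL=S RR=S
t=46: phase=(5,21,7,6) vs β=17 → FL=S FR=W RL=S RR=S

t=3: FL=S FR=S RL=S RR=S
t=4: FL=S FR=S RL=S RR=S
t=13: FL=W FR=S RL=W RR=W
t=26: FL=S FR=S RL=S RR=S
t=27: FL=S FR=S RL=S RR=S
t=29: FL=S FR=S RL=S RR=S
t=31: FL=S FR=S RL=S RR=S
t=46: FL=S FR=W RL=S RR=S
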